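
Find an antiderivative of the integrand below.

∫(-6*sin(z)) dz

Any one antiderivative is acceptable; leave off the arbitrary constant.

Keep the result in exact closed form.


Answer: 6*cos(z).


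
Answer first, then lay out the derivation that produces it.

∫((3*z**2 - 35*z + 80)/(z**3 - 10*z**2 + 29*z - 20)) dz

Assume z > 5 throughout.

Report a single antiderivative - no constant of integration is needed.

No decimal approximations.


The answer is -5*log(z - 5) + 4*log(z - 4) + 4*log(z - 1).
Step 1. Decompose ∫((3*z**2 - 35*z + 80)/(z**3 - 10*z**2 + 29*z - 20)) dz by partial fractions, (3*z**2 - 35*z + 80)/(z**3 - 10*z**2 + 29*z - 20) = 4/(z - 1) + 4/(z - 4) - 5/(z - 5): now ∫(-5/(z - 5)) dz + ∫(4/(z - 4)) dz + ∫(4/(z - 1)) dz.
Step 2. Evaluate the standard form [assuming z > 1]: now 4*log(z - 1) + ∫(-5/(z - 5)) dz + ∫(4/(z - 4)) dz.
Step 3. Evaluate the standard form [assuming z > 4]: now 4*log(z - 4) + 4*log(z - 1) + ∫(-5/(z - 5)) dz.
Step 4. Evaluate the standard form [assuming z > 5]: now -5*log(z - 5) + 4*log(z - 4) + 4*log(z - 1).
Answer: -5*log(z - 5) + 4*log(z - 4) + 4*log(z - 1).


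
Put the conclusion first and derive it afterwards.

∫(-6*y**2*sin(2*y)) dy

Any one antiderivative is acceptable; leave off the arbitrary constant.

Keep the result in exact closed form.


The answer is 3*y**2*cos(2*y) - 3*y*sin(2*y) - 3*cos(2*y)/2.
Step 1. Integrate ∫(-6*y**2*sin(2*y)) dy by parts with u = y**2, dv = (-6*sin(2*y)) dy, so v = 3*cos(2*y): now 3*y**2*cos(2*y) + ∫(-6*y*cos(2*y)) dy.
Step 2. Integrate ∫(-6*y*cos(2*y)) dy by parts with u = y, dv = (-6*cos(2*y)) dy, so v = -3*sin(2*y): now 3*y**2*cos(2*y) - 3*y*sin(2*y) + ∫(3*sin(2*y)) dy.
Step 3. Evaluate the standard form: now 3*y**2*cos(2*y) - 3*y*sin(2*y) - 3*cos(2*y)/2.
Answer: 3*y**2*cos(2*y) - 3*y*sin(2*y) - 3*cos(2*y)/2.


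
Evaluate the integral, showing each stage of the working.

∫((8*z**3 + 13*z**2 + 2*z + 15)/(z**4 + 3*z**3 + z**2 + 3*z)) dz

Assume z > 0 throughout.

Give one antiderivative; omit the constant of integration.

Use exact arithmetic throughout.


Step 1. Decompose ∫((8*z**3 + 13*z**2 + 2*z + 15)/(z**4 + 3*z**3 + z**2 + 3*z)) dz by partial fractions, (8*z**3 + 13*z**2 + 2*z + 15)/(z**4 + 3*z**3 + z**2 + 3*z) = -2/(z**2 + 1) + 3/(z + 3) + 5/z: now ∫(5/z) dz + ∫(3/(z + 3)) dz + ∫(-2/(z**2 + 1)) dz.
Step 2. Evaluate the standard form [assuming z > 0]: now 5*log(z) + ∫(3/(z + 3)) dz + ∫(-2/(z**2 + 1)) dz.
Step 3. Evaluate the standard form [assuming z > -3]: now 5*log(z) + 3*log(z + 3) + ∫(-2/(z**2 + 1)) dz.
Step 4. Evaluate the standard form: now 5*log(z) + 3*log(z + 3) - 2*atan(z).
Answer: 5*log(z) + 3*log(z + 3) - 2*atan(z).


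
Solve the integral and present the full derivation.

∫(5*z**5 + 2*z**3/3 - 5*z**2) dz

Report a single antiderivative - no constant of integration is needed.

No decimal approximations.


Step 1. Rewrite: now ∫(-5*z**2) dz + ∫(2*z**3/3) dz + ∫(5*z**5) dz.
Step 2. Evaluate the standard form: now -5*z**3/3 + ∫(2*z**3/3) dz + ∫(5*z**5) dz.
Step 3. Evaluate the standard form: now 5*z**6/6 - 5*z**3/3 + ∫(2*z**3/3) dz.
Step 4. Evaluate the standard form: now 5*z**6/6 + z**4/6 - 5*z**3/3.
Answer: 5*z**6/6 + z**4/6 - 5*z**3/3.


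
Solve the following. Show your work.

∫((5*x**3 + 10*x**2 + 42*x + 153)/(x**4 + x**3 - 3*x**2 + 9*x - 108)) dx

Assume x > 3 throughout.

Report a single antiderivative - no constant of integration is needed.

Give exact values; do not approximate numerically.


Step 1. Decompose ∫((5*x**3 + 10*x**2 + 42*x + 153)/(x**4 + x**3 - 3*x**2 + 9*x - 108)) dx by partial fractions, (5*x**3 + 10*x**2 + 42*x + 153)/(x**4 + x**3 - 3*x**2 + 9*x - 108) = -3/(x**2 + 9) + 1/(x + 4) + 4/(x - 3): now ∫(4/(x - 3)) dx + ∫(1/(x + 4)) dx + ∫(-3/(x**2 + 9)) dx.
Step 2. Evaluate the standard form [assuming x > 3]: now 4*log(x - 3) + ∫(1/(x + 4)) dx + ∫(-3/(x**2 + 9)) dx.
Step 3. Evaluate the standard form [assuming x > -4]: now 4*log(x - 3) + log(x + 4) + ∫(-3/(x**2 + 9)) dx.
Step 4. Evaluate the standard form: now 4*log(x - 3) + log(x + 4) - atan(x/3).
Answer: 4*log(x - 3) + log(x + 4) - atan(x/3).


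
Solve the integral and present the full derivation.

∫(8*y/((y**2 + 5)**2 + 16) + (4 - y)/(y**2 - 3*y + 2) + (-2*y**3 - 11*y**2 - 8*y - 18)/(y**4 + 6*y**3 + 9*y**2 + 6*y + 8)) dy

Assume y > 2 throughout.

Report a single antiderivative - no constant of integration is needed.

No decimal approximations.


Step 1. Rewrite: now ∫(8*y/((y**2 + 5)**2 + 16)) dy + ∫((4 - y)/(y**2 - 3*y + 2)) dy + ∫((-2*y**3 - 11*y**2 - 8*y - 18)/(y**4 + 6*y**3 + 9*y**2 + 6*y + 8)) dy.
Step 2. Decompose ∫((4 - y)/(y**2 - 3*y + 2)) dy by partial fractions, (4 - y)/(y**2 - 3*y + 2) = -3/(y - 1) + 2/(y - 2): now ∫(8*y/((y**2 + 5)**2 + 16)) dy + ∫((-2*y**3 - 11*y**2 - 8*y - 18)/(y**4 + 6*y**3 + 9*y**2 + 6*y + 8)) dy + ∫(2/(y - 2)) dy + ∫(-3/(y - 1)) dy.
Step 3. Evaluate the standard form [assuming y > 2]: now 2*log(y - 2) + ∫(8*y/((y**2 + 5)**2 + 16)) dy + ∫((-2*y**3 - 11*y**2 - 8*y - 18)/(y**4 + 6*y**3 + 9*y**2 + 6*y + 8)) dy + ∫(-3/(y - 1)) dy.
Step 4. Evaluate the standard form [assuming y > 1]: now 2*log(y - 2) - 3*log(y - 1) + ∫(8*y/((y**2 + 5)**2 + 16)) dy + ∫((-2*y**3 - 11*y**2 - 8*y - 18)/(y**4 + 6*y**3 + 9*y**2 + 6*y + 8)) dy.
Step 5. Decompose ∫((-2*y**3 - 11*y**2 - 8*y - 18)/(y**4 + 6*y**3 + 9*y**2 + 6*y + 8)) dy by partial fractions, (-2*y**3 - 11*y**2 - 8*y - 18)/(y**4 + 6*y**3 + 9*y**2 + 6*y + 8) = -1/(y**2 + 1) + 1/(y + 4) - 3/(y + 2): now 2*log(y - 2) - 3*log(y - 1) + ∫(8*y/((y**2 + 5)**2 + 16)) dy + ∫(-3/(y + 2)) dy + ∫(1/(y + 4)) dy + ∫(-1/(y**2 + 1)) dy.
Step 6. Evaluate the standard form [assuming y > -4]: now 2*log(y - 2) - 3*log(y - 1) + log(y + 4) + ∫(8*y/((y**2 + 5)**2 + 16)) dy + ∫(-3/(y + 2)) dy + ∫(-1/(y**2 + 1)) dy.
Step 7. Evaluate the standard form [assuming y > -2]: now 2*log(y - 2) - 3*log(y - 1) - 3*log(y + 2) + log(y + 4) + ∫(8*y/((y**2 + 5)**2 + 16)) dy + ∫(-1/(y**2 + 1)) dy.
Step 8. Evaluate the standard form: now 2*log(y - 2) - 3*log(y - 1) - 3*log(y + 2) + log(y + 4) - atan(y) + ∫(8*y/((y**2 + 5)**2 + 16)) dy.
Step 9. Substitute u = y**2 + 5, turning ∫(8*y/((y**2 + 5)**2 + 16)) dy into ∫(4/(u**2 + 16)) du: now 2*log(y - 2) - 3*log(y - 1) - 3*log(y + 2) + log(y + 4) - atan(y) + ∫(4/(u**2 + 16)) du.
Step 10. Evaluate the standard form: now 2*log(y - 2) - 3*log(y - 1) - 3*log(y + 2) + log(y + 4) + atan(u/4) - atan(y).
Step 11. Substitute back u = y**2 + 5: now 2*log(y - 2) - 3*log(y - 1) - 3*log(y + 2) + log(y + 4) - atan(y) + atan(y**2/4 + 5/4).
Answer: 2*log(y - 2) - 3*log(y - 1) - 3*log(y + 2) + log(y + 4) - atan(y) + atan(y**2/4 + 5/4).


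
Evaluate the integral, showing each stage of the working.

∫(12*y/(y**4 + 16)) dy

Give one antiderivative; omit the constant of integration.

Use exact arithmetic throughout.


Step 1. Substitute u = y**2, turning ∫(12*y/(y**4 + 16)) dy into ∫(6/(u**2 + 16)) du: now ∫(6/(u**2 + 16)) du.
Step 2. Evaluate the standard form: now 3*atan(u/4)/2.
Step 3. Substitute back u = y**2: now 3*atan(y**2/4)/2.
Answer: 3*atan(y**2/4)/2.


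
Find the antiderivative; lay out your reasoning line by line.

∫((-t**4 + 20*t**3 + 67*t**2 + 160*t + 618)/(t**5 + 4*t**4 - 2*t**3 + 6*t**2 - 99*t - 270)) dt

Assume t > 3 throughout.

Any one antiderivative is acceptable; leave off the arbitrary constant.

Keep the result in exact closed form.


Step 1. Decompose ∫((-t**4 + 20*t**3 + 67*t**2 + 160*t + 618)/(t**5 + 4*t**4 - 2*t**3 + 6*t**2 - 99*t - 270)) dt by partial fractions, (-t**4 + 20*t**3 + 67*t**2 + 160*t + 618)/(t**5 + 4*t**4 - 2*t**3 + 6*t**2 - 99*t - 270) = 1/(t**2 + 9) - 2/(t + 5) - 2/(t + 2) + 3/(t - 3): now ∫(3/(t - 3)) dt + ∫(-2/(t + 2)) dt + ∫(-2/(t + 5)) dt + ∫(1/(t**2 + 9)) dt.
Step 2. Evaluate the standard form [assuming t > 3]: now 3*log(t - 3) + ∫(-2/(t + 2)) dt + ∫(-2/(t + 5)) dt + ∫(1/(t**2 + 9)) dt.
Step 3. Evaluate the standard form [assuming t > -5]: now 3*log(t - 3) - 2*log(t + 5) + ∫(-2/(t + 2)) dt + ∫(1/(t**2 + 9)) dt.
Step 4. Evaluate the standard form [assuming t > -2]: now 3*log(t - 3) - 2*log(t + 2) - 2*log(t + 5) + ∫(1/(t**2 + 9)) dt.
Step 5. Evaluate the standard form: now 3*log(t - 3) - 2*log(t + 2) - 2*log(t + 5) + atan(t/3)/3.
Answer: 3*log(t - 3) - 2*log(t + 2) - 2*log(t + 5) + atan(t/3)/3.


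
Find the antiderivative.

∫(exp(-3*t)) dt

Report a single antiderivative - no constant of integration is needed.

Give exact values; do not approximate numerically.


Answer: -exp(-3*t)/3.


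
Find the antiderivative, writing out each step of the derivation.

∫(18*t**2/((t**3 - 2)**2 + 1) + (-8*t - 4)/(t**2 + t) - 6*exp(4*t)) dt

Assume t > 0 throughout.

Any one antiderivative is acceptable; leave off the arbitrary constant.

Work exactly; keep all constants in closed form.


Step 1. Rewrite: now ∫(18*t**2/((t**3 - 2)**2 + 1)) dt + ∫((-8*t - 4)/(t**2 + t)) dt + ∫(-6*exp(4*t)) dt.
Step 2. Substitute u = t**3 - 2, turning ∫(18*t**2/((t**3 - 2)**2 + 1)) dt into ∫(6/(u**2 + 1)) du: now ∫((-8*t - 4)/(t**2 + t)) dt + ∫(6/(u**2 + 1)) du + ∫(-6*exp(4*t)) dt.
Step 3. Evaluate the standard form: now 6*atan(u) + ∫((-8*t - 4)/(t**2 + t)) dt + ∫(-6*exp(4*t)) dt.
Step 4. Substitute back u = t**3 - 2: now 6*atan(t**3 - 2) + ∫((-8*t - 4)/(t**2 + t)) dt + ∫(-6*exp(4*t)) dt.
Step 5. Decompose ∫((-8*t - 4)/(t**2 + t)) dt by partial fractions, (-8*t - 4)/(t**2 + t) = -4/(t + 1) - 4/t: now 6*atan(t**3 - 2) + ∫(-4/t) dt + ∫(-4/(t + 1)) dt + ∫(-6*exp(4*t)) dt.
Step 6. Evaluate the standard form [assuming t > -1]: now -4*log(t + 1) + 6*atan(t**3 - 2) + ∫(-4/t) dt + ∫(-6*exp(4*t)) dt.
Step 7. Evaluate the standard form [assuming t > 0]: now -4*log(t) - 4*log(t + 1) + 6*atan(t**3 - 2) + ∫(-6*exp(4*t)) dt.
Step 8. Evaluate the standard form: now -3*exp(4*t)/2 - 4*log(t) - 4*log(t + 1) + 6*atan(t**3 - 2).
Answer: -3*exp(4*t)/2 - 4*log(t) - 4*log(t + 1) + 6*atan(t**3 - 2).


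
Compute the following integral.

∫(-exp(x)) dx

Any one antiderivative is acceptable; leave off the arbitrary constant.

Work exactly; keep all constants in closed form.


Answer: -exp(x).


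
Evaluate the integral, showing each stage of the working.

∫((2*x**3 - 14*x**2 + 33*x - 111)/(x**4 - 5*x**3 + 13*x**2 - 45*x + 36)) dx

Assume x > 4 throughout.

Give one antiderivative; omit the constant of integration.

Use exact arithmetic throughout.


Step 1. Decompose ∫((2*x**3 - 14*x**2 + 33*x - 111)/(x**4 - 5*x**3 + 13*x**2 - 45*x + 36)) dx by partial fractions, (2*x**3 - 14*x**2 + 33*x - 111)/(x**4 - 5*x**3 + 13*x**2 - 45*x + 36) = -3/(x**2 + 9) + 3/(x - 1) - 1/(x - 4): now ∫(-1/(x - 4)) dx + ∫(3/(x - 1)) dx + ∫(-3/(x**2 + 9)) dx.
Step 2. Evaluate the standard form [assuming x > 1]: now 3*log(x - 1) + ∫(-1/(x - 4)) dx + ∫(-3/(x**2 + 9)) dx.
Step 3. Evaluate the standard form [assuming x > 4]: now -log(x - 4) + 3*log(x - 1) + ∫(-3/(x**2 + 9)) dx.
Step 4. Evaluate the standard form: now -log(x - 4) + 3*log(x - 1) - atan(x/3).
Answer: -log(x - 4) + 3*log(x - 1) - atan(x/3).


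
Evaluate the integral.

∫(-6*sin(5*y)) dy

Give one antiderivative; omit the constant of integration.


Answer: 6*cos(5*y)/5.


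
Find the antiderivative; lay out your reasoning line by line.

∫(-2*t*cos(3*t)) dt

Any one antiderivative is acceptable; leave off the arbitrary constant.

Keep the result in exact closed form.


Step 1. Integrate ∫(-2*t*cos(3*t)) dt by parts with u = t, dv = (-2*cos(3*t)) dt, so v = -2*sin(3*t)/3: now -2*t*sin(3*t)/3 + ∫(2*sin(3*t)/3) dt.
Step 2. Evaluate the standard form: now -2*t*sin(3*t)/3 - 2*cos(3*t)/9.
Answer: -2*t*sin(3*t)/3 - 2*cos(3*t)/9.


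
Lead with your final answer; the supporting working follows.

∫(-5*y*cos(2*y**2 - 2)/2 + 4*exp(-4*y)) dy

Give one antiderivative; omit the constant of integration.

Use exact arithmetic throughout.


The answer is -5*sin(2*y**2 - 2)/8 - exp(-4*y).
Step 1. Rewrite: now ∫(-5*y*cos(2*y**2 - 2)/2) dy + ∫(4*exp(-4*y)) dy.
Step 2. Evaluate the standard form: now ∫(-5*y*cos(2*y**2 - 2)/2) dy - exp(-4*y).
Step 3. Substitute u = y**2 - 1, turning ∫(-5*y*cos(2*y**2 - 2)/2) dy into ∫(-5*cos(2*u)/4) du: now ∫(-5*cos(2*u)/4) du - exp(-4*y).
Step 4. Evaluate the standard form: now -5*sin(2*u)/8 - exp(-4*y).
Step 5. Substitute back u = y**2 - 1: now -5*sin(2*y**2 - 2)/8 - exp(-4*y).
Answer: -5*sin(2*y**2 - 2)/8 - exp(-4*y).


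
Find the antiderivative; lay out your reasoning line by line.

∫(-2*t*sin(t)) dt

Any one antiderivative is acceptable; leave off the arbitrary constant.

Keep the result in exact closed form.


Step 1. Integrate ∫(-2*t*sin(t)) dt by parts with u = t, dv = (-2*sin(t)) dt, so v = 2*cos(t): now 2*t*cos(t) + ∫(-2*cos(t)) dt.
Step 2. Evaluate the standard form: now 2*t*cos(t) - 2*sin(t).
Answer: 2*t*cos(t) - 2*sin(t).


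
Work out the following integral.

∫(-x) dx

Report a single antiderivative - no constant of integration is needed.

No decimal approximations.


Answer: -x**2/2.


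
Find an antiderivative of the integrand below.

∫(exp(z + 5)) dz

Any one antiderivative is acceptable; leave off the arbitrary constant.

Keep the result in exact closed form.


Answer: exp(z + 5).


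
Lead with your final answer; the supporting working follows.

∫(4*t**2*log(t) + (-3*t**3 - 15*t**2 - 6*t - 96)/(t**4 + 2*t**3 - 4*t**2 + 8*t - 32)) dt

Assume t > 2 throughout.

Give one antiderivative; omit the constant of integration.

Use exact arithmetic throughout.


The answer is 4*t**3*log(t)/3 - 4*t**3/9 - 4*log(t - 2) + log(t + 4) + 3*atan(t/2)/2.
Step 1. Rewrite: now ∫(4*t**2*log(t)) dt + ∫((-3*t**3 - 15*t**2 - 6*t - 96)/(t**4 + 2*t**3 - 4*t**2 + 8*t - 32)) dt.
Step 2. Integrate ∫(4*t**2*log(t)) dt by parts with u = log(t), dv = (4*t**2) dt, so v = 4*t**3/3 [assuming t > 0]: now 4*t**3*log(t)/3 + ∫(-4*t**2/3) dt + ∫((-3*t**3 - 15*t**2 - 6*t - 96)/(t**4 + 2*t**3 - 4*t**2 + 8*t - 32)) dt.
Step 3. Evaluate the standard form: now 4*t**3*log(t)/3 - 4*t**3/9 + ∫((-3*t**3 - 15*t**2 - 6*t - 96)/(t**4 + 2*t**3 - 4*t**2 + 8*t - 32)) dt.
Step 4. Decompose ∫((-3*t**3 - 15*t**2 - 6*t - 96)/(t**4 + 2*t**3 - 4*t**2 + 8*t - 32)) dt by partial fractions, (-3*t**3 - 15*t**2 - 6*t - 96)/(t**4 + 2*t**3 - 4*t**2 + 8*t - 32) = 3/(t**2 + 4) + 1/(t + 4) - 4/(t - 2): now 4*t**3*log(t)/3 - 4*t**3/9 + ∫(-4/(t - 2)) dt + ∫(1/(t + 4)) dt + ∫(3/(t**2 + 4)) dt.
Step 5. Evaluate the standard form [assuming t > 2]: now 4*t**3*log(t)/3 - 4*t**3/9 - 4*log(t - 2) + ∫(1/(t + 4)) dt + ∫(3/(t**2 + 4)) dt.
Step 6. Evaluate the standard form [assuming t > -4]: now 4*t**3*log(t)/3 - 4*t**3/9 - 4*log(t - 2) + log(t + 4) + ∫(3/(t**2 + 4)) dt.
Step 7. Evaluate the standard form: now 4*t**3*log(t)/3 - 4*t**3/9 - 4*log(t - 2) + log(t + 4) + 3*atan(t/2)/2.
Answer: 4*t**3*log(t)/3 - 4*t**3/9 - 4*log(t - 2) + log(t + 4) + 3*atan(t/2)/2.


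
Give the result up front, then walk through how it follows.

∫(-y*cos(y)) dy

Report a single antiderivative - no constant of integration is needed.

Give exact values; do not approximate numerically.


The answer is -y*sin(y) - cos(y).
Step 1. Integrate ∫(-y*cos(y)) dy by parts with u = y, dv = (-cos(y)) dy, so v = -sin(y): now -y*sin(y) + ∫(sin(y)) dy.
Step 2. Evaluate the standard form: now -y*sin(y) - cos(y).
Answer: -y*sin(y) - cos(y).


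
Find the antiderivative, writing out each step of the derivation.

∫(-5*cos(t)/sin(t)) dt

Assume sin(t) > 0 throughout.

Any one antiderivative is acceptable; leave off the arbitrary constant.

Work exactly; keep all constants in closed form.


Step 1. Substitute u = sin(t), turning ∫(-5*cos(t)/sin(t)) dt into ∫(-5/u) du: now ∫(-5/u) du.
Step 2. Evaluate the standard form [assuming u > 0]: now -5*log(u).
Step 3. Substitute back u = sin(t): now -5*log(sin(t)).
Answer: -5*log(sin(t)).


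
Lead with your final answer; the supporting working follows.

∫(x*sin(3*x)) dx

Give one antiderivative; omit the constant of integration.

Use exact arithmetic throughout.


The answer is -x*cos(3*x)/3 + sin(3*x)/9.
Step 1. Integrate ∫(x*sin(3*x)) dx by parts with u = x, dv = (sin(3*x)) dx, so v = -cos(3*x)/3: now -x*cos(3*x)/3 + ∫(cos(3*x)/3) dx.
Step 2. Evaluate the standard form: now -x*cos(3*x)/3 + sin(3*x)/9.
Answer: -x*cos(3*x)/3 + sin(3*x)/9.


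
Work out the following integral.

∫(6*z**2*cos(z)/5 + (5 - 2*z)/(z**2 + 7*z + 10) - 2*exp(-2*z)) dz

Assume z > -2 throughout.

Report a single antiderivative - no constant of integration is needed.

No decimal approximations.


Answer: 6*z**2*sin(z)/5 + 12*z*cos(z)/5 + 3*log(z + 2) - 5*log(z + 5) - 12*sin(z)/5 + exp(-2*z).


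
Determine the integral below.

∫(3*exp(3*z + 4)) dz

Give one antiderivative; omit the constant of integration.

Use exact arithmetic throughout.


Answer: exp(3*z + 4).


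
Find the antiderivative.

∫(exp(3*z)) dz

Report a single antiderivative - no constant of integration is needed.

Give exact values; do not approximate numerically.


Answer: exp(3*z)/3.


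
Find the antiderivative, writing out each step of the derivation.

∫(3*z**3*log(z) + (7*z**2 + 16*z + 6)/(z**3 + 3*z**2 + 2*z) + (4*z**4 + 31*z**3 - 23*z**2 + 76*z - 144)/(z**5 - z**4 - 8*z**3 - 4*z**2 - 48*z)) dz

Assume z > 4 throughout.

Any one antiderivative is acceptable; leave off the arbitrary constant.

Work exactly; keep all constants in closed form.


Step 1. Rewrite: now ∫(3*z**3*log(z)) dz + ∫((7*z**2 + 16*z + 6)/(z**3 + 3*z**2 + 2*z)) dz + ∫((4*z**4 + 31*z**3 - 23*z**2 + 76*z - 144)/(z**5 - z**4 - 8*z**3 - 4*z**2 - 48*z)) dz.
Step 2. Decompose ∫((7*z**2 + 16*z + 6)/(z**3 + 3*z**2 + 2*z)) dz by partial fractions, (7*z**2 + 16*z + 6)/(z**3 + 3*z**2 + 2*z) = 1/(z + 2) + 3/(z + 1) + 3/z: now ∫(3/z) dz + ∫(3*z**3*log(z)) dz + ∫((4*z**4 + 31*z**3 - 23*z**2 + 76*z - 144)/(z**5 - z**4 - 8*z**3 - 4*z**2 - 48*z)) dz + ∫(3/(z + 1)) dz + ∫(1/(z + 2)) dz.
Step 3. Evaluate the standard form [assuming z > -2]: now log(z + 2) + ∫(3/z) dz + ∫(3*z**3*log(z)) dz + ∫((4*z**4 + 31*z**3 - 23*z**2 + 76*z - 144)/(z**5 - z**4 - 8*z**3 - 4*z**2 - 48*z)) dz + ∫(3/(z + 1)) dz.
Step 4. Evaluate the standard form [assuming z > -1]: now 3*log(z + 1) + log(z + 2) + ∫(3/z) dz + ∫(3*z**3*log(z)) dz + ∫((4*z**4 + 31*z**3 - 23*z**2 + 76*z - 144)/(z**5 - z**4 - 8*z**3 - 4*z**2 - 48*z)) dz.
Step 5. Evaluate the standard form [assuming z > 0]: now 3*log(z) + 3*log(z + 1) + log(z + 2) + ∫(3*z**3*log(z)) dz + ∫((4*z**4 + 31*z**3 - 23*z**2 + 76*z - 144)/(z**5 - z**4 - 8*z**3 - 4*z**2 - 48*z)) dz.
Step 6. Integrate ∫(3*z**3*log(z)) dz by parts with u = log(z), dv = (3*z**3) dz, so v = 3*z**4/4 [assuming z > 0]: now 3*z**4*log(z)/4 + 3*log(z) + 3*log(z + 1) + log(z + 2) + ∫(-3*z**3/4) dz + ∫((4*z**4 + 31*z**3 - 23*z**2 + 76*z - 144)/(z**5 - z**4 - 8*z**3 - 4*z**2 - 48*z)) dz.
Step 7. Evaluate the standard form: now 3*z**4*log(z)/4 - 3*z**4/16 + 3*log(z) + 3*log(z + 1) + log(z + 2) + ∫((4*z**4 + 31*z**3 - 23*z**2 + 76*z - 144)/(z**5 - z**4 - 8*z**3 - 4*z**2 - 48*z)) dz.
Step 8. Decompose ∫((4*z**4 + 31*z**3 - 23*z**2 + 76*z - 144)/(z**5 - z**4 - 8*z**3 - 4*z**2 - 48*z)) dz by partial fractions, (4*z**4 + 31*z**3 - 23*z**2 + 76*z - 144)/(z**5 - z**4 - 8*z**3 - 4*z**2 - 48*z) = 3/(z**2 + 4) - 4/(z + 3) + 5/(z - 4) + 3/z: now 3*z**4*log(z)/4 - 3*z**4/16 + 3*log(z) + 3*log(z + 1) + log(z + 2) + ∫(3/z) dz + ∫(5/(z - 4)) dz + ∫(-4/(z + 3)) dz + ∫(3/(z**2 + 4)) dz.
Step 9. Evaluate the standard form [assuming z > -3]: now 3*z**4*log(z)/4 - 3*z**4/16 + 3*log(z) + 3*log(z + 1) + log(z + 2) - 4*log(z + 3) + ∫(3/z) dz + ∫(5/(z - 4)) dz + ∫(3/(z**2 + 4)) dz.
Step 10. Evaluate the standard form [assuming z > 0]: now 3*z**4*log(z)/4 - 3*z**4/16 + 6*log(z) + 3*log(z + 1) + log(z + 2) - 4*log(z + 3) + ∫(5/(z - 4)) dz + ∫(3/(z**2 + 4)) dz.
Step 11. Evaluate the standard form [assuming z > 4]: now 3*z**4*log(z)/4 - 3*z**4/16 + 6*log(z) + 5*log(z - 4) + 3*log(z + 1) + log(z + 2) - 4*log(z + 3) + ∫(3/(z**2 + 4)) dz.
Step 12. Evaluate the standard form: now 3*z**4*log(z)/4 - 3*z**4/16 + 6*log(z) + 5*log(z - 4) + 3*log(z + 1) + log(z + 2) - 4*log(z + 3) + 3*atan(z/2)/2.
Answer: 3*z**4*log(z)/4 - 3*z**4/16 + 6*log(z) + 5*log(z - 4) + 3*log(z + 1) + log(z + 2) - 4*log(z + 3) + 3*atan(z/2)/2.


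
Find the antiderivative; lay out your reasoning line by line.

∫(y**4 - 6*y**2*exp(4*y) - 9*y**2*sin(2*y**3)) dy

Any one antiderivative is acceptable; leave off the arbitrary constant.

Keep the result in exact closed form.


Step 1. Rewrite: now ∫(y**4) dy + ∫(-6*y**2*exp(4*y)) dy + ∫(-9*y**2*sin(2*y**3)) dy.
Step 2. Integrate ∫(-6*y**2*exp(4*y)) dy by parts with u = y**2, dv = (-6*exp(4*y)) dy, so v = -3*exp(4*y)/2: now -3*y**2*exp(4*y)/2 + ∫(y**4) dy + ∫(3*y*exp(4*y)) dy + ∫(-9*y**2*sin(2*y**3)) dy.
Step 3. Integrate ∫(3*y*exp(4*y)) dy by parts with u = y, dv = (3*exp(4*y)) dy, so v = 3*exp(4*y)/4: now -3*y**2*exp(4*y)/2 + 3*y*exp(4*y)/4 + ∫(y**4) dy + ∫(-9*y**2*sin(2*y**3)) dy + ∫(-3*exp(4*y)/4) dy.
Step 4. Evaluate the standard form: now -3*y**2*exp(4*y)/2 + 3*y*exp(4*y)/4 - 3*exp(4*y)/16 + ∫(y**4) dy + ∫(-9*y**2*sin(2*y**3)) dy.
Step 5. Substitute u = y**3, turning ∫(-9*y**2*sin(2*y**3)) dy into ∫(-3*sin(2*u)) du: now -3*y**2*exp(4*y)/2 + 3*y*exp(4*y)/4 - 3*exp(4*y)/16 + ∫(y**4) dy + ∫(-3*sin(2*u)) du.
Step 6. Evaluate the standard form: now -3*y**2*exp(4*y)/2 + 3*y*exp(4*y)/4 - 3*exp(4*y)/16 + 3*cos(2*u)/2 + ∫(y**4) dy.
Step 7. Substitute back u = y**3: now -3*y**2*exp(4*y)/2 + 3*y*exp(4*y)/4 - 3*exp(4*y)/16 + 3*cos(2*y**3)/2 + ∫(y**4) dy.
Step 8. Evaluate the standard form: now y**5/5 - 3*y**2*exp(4*y)/2 + 3*y*exp(4*y)/4 - 3*exp(4*y)/16 + 3*cos(2*y**3)/2.
Answer: y**5/5 - 3*y**2*exp(4*y)/2 + 3*y*exp(4*y)/4 - 3*exp(4*y)/16 + 3*cos(2*y**3)/2.


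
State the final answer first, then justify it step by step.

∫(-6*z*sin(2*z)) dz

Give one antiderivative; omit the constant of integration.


The answer is 3*z*cos(2*z) - 3*sin(2*z)/2.
Step 1. Integrate ∫(-6*z*sin(2*z)) dz by parts with u = z, dv = (-6*sin(2*z)) dz, so v = 3*cos(2*z): now 3*z*cos(2*z) + ∫(-3*cos(2*z)) dz.
Step 2. Evaluate the standard form: now 3*z*cos(2*z) - 3*sin(2*z)/2.
Answer: 3*z*cos(2*z) - 3*sin(2*z)/2.


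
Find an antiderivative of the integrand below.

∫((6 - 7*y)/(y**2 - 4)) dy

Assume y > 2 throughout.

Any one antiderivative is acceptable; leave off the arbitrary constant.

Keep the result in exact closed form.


Answer: -2*log(y - 2) - 5*log(y + 2).


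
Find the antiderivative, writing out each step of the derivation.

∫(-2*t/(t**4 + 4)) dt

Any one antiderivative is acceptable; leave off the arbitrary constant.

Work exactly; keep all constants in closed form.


Step 1. Substitute u = t**2, turning ∫(-2*t/(t**4 + 4)) dt into ∫(-1/(u**2 + 4)) du: now ∫(-1/(u**2 + 4)) du.
Step 2. Evaluate the standard form: now -atan(u/2)/2.
Step 3. Substitute back u = t**2: now -atan(t**2/2)/2.
Answer: -atan(t**2/2)/2.


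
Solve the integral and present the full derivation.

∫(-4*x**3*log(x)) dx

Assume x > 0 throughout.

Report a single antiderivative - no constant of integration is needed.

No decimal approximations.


Step 1. Integrate ∫(-4*x**3*log(x)) dx by parts with u = log(x), dv = (-4*x**3) dx, so v = -x**4 [assuming x > 0]: now -x**4*log(x) + ∫(x**3) dx.
Step 2. Evaluate the standard form: now -x**4*log(x) + x**4/4.
Answer: -x**4*log(x) + x**4/4.


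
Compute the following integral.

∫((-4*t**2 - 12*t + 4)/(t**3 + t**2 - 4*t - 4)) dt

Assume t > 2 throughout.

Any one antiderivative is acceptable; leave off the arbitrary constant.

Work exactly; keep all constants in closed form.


Answer: -3*log(t - 2) - 4*log(t + 1) + 3*log(t + 2).


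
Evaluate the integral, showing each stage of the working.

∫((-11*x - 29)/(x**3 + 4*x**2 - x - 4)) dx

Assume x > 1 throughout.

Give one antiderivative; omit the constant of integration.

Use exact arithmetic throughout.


Step 1. Decompose ∫((-11*x - 29)/(x**3 + 4*x**2 - x - 4)) dx by partial fractions, (-11*x - 29)/(x**3 + 4*x**2 - x - 4) = 1/(x + 4) + 3/(x + 1) - 4/(x - 1): now ∫(-4/(x - 1)) dx + ∫(3/(x + 1)) dx + ∫(1/(x + 4)) dx.
Step 2. Evaluate the standard form [assuming x > -4]: now log(x + 4) + ∫(-4/(x - 1)) dx + ∫(3/(x + 1)) dx.
Step 3. Evaluate the standard form [assuming x > 1]: now -4*log(x - 1) + log(x + 4) + ∫(3/(x + 1)) dx.
Step 4. Evaluate the standard form [assuming x > -1]: now -4*log(x - 1) + 3*log(x + 1) + log(x + 4).
Answer: -4*log(x - 1) + 3*log(x + 1) + log(x + 4).


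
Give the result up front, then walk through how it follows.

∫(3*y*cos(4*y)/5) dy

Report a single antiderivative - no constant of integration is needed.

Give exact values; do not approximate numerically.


The answer is 3*y*sin(4*y)/20 + 3*cos(4*y)/80.
Step 1. Integrate ∫(3*y*cos(4*y)/5) dy by parts with u = y, dv = (3*cos(4*y)/5) dy, so v = 3*sin(4*y)/20: now 3*y*sin(4*y)/20 + ∫(-3*sin(4*y)/20) dy.
Step 2. Evaluate the standard form: now 3*y*sin(4*y)/20 + 3*cos(4*y)/80.
Answer: 3*y*sin(4*y)/20 + 3*cos(4*y)/80.


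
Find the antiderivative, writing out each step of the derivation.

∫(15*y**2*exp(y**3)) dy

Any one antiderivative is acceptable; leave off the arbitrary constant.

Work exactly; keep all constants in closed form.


Step 1. Substitute u = y**3, turning ∫(15*y**2*exp(y**3)) dy into ∫(5*exp(u)) du: now ∫(5*exp(u)) du.
Step 2. Evaluate the standard form: now 5*exp(u).
Step 3. Substitute back u = y**3: now 5*exp(y**3).
Answer: 5*exp(y**3).


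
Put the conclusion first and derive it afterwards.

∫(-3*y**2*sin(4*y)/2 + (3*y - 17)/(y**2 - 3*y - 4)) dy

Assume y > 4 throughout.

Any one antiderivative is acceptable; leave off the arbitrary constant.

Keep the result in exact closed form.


The answer is 3*y**2*cos(4*y)/8 - 3*y*sin(4*y)/16 - log(y - 4) + 4*log(y + 1) - 3*cos(4*y)/64.
Step 1. Rewrite: now ∫(-3*y**2*sin(4*y)/2) dy + ∫((3*y - 17)/(y**2 - 3*y - 4)) dy.
Step 2. Integrate ∫(-3*y**2*sin(4*y)/2) dy by parts with u = y**2, dv = (-3*sin(4*y)/2) dy, so v = 3*cos(4*y)/8: now 3*y**2*cos(4*y)/8 + ∫(-3*y*cos(4*y)/4) dy + ∫((3*y - 17)/(y**2 - 3*y - 4)) dy.
Step 3. Integrate ∫(-3*y*cos(4*y)/4) dy by parts with u = y, dv = (-3*cos(4*y)/4) dy, so v = -3*sin(4*y)/16: now 3*y**2*cos(4*y)/8 - 3*y*sin(4*y)/16 + ∫((3*y - 17)/(y**2 - 3*y - 4)) dy + ∫(3*sin(4*y)/16) dy.
Step 4. Evaluate the standard form: now 3*y**2*cos(4*y)/8 - 3*y*sin(4*y)/16 - 3*cos(4*y)/64 + ∫((3*y - 17)/(y**2 - 3*y - 4)) dy.
Step 5. Decompose ∫((3*y - 17)/(y**2 - 3*y - 4)) dy by partial fractions, (3*y - 17)/(y**2 - 3*y - 4) = 4/(y + 1) - 1/(y - 4): now 3*y**2*cos(4*y)/8 - 3*y*sin(4*y)/16 - 3*cos(4*y)/64 + ∫(-1/(y - 4)) dy + ∫(4/(y + 1)) dy.
Step 6. Evaluate the standard form [assuming y > -1]: now 3*y**2*cos(4*y)/8 - 3*y*sin(4*y)/16 + 4*log(y + 1) - 3*cos(4*y)/64 + ∫(-1/(y - 4)) dy.
Step 7. Evaluate the standard form [assuming y > 4]: now 3*y**2*cos(4*y)/8 - 3*y*sin(4*y)/16 - log(y - 4) + 4*log(y + 1) - 3*cos(4*y)/64.
Answer: 3*y**2*cos(4*y)/8 - 3*y*sin(4*y)/16 - log(y - 4) + 4*log(y + 1) - 3*cos(4*y)/64.


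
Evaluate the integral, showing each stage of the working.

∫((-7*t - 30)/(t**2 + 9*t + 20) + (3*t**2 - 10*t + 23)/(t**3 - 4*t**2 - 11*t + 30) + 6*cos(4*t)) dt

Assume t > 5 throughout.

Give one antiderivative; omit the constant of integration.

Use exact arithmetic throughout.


Step 1. Rewrite: now ∫((-7*t - 30)/(t**2 + 9*t + 20)) dt + ∫((3*t**2 - 10*t + 23)/(t**3 - 4*t**2 - 11*t + 30)) dt + ∫(6*cos(4*t)) dt.
Step 2. Decompose ∫((3*t**2 - 10*t + 23)/(t**3 - 4*t**2 - 11*t + 30)) dt by partial fractions, (3*t**2 - 10*t + 23)/(t**3 - 4*t**2 - 11*t + 30) = 2/(t + 3) - 1/(t - 2) + 2/(t - 5): now ∫((-7*t - 30)/(t**2 + 9*t + 20)) dt + ∫(2/(t - 5)) dt + ∫(-1/(t - 2)) dt + ∫(2/(t + 3)) dt + ∫(6*cos(4*t)) dt.
Step 3. Evaluate the standard form [assuming t > 2]: now -log(t - 2) + ∫((-7*t - 30)/(t**2 + 9*t + 20)) dt + ∫(2/(t - 5)) dt + ∫(2/(t + 3)) dt + ∫(6*cos(4*t)) dt.
Step 4. Evaluate the standard form [assuming t > -3]: now -log(t - 2) + 2*log(t + 3) + ∫((-7*t - 30)/(t**2 + 9*t + 20)) dt + ∫(2/(t - 5)) dt + ∫(6*cos(4*t)) dt.
Step 5. Evaluate the standard form [assuming t > 5]: now 2*log(t - 5) - log(t - 2) + 2*log(t + 3) + ∫((-7*t - 30)/(t**2 + 9*t + 20)) dt + ∫(6*cos(4*t)) dt.
Step 6. Evaluate the standard form: now 2*log(t - 5) - log(t - 2) + 2*log(t + 3) + 3*sin(4*t)/2 + ∫((-7*t - 30)/(t**2 + 9*t + 20)) dt.
Step 7. Decompose ∫((-7*t - 30)/(t**2 + 9*t + 20)) dt by partial fractions, (-7*t - 30)/(t**2 + 9*t + 20) = -5/(t + 5) - 2/(t + 4): now 2*log(t - 5) - log(t - 2) + 2*log(t + 3) + 3*sin(4*t)/2 + ∫(-2/(t + 4)) dt + ∫(-5/(t + 5)) dt.
Step 8. Evaluate the standard form [assuming t > -4]: now 2*log(t - 5) - log(t - 2) + 2*log(t + 3) - 2*log(t + 4) + 3*sin(4*t)/2 + ∫(-5/(t + 5)) dt.
Step 9. Evaluate the standard form [assuming t > -5]: now 2*log(t - 5) - log(t - 2) + 2*log(t + 3) - 2*log(t + 4) - 5*log(t + 5) + 3*sin(4*t)/2.
Answer: 2*log(t - 5) - log(t - 2) + 2*log(t + 3) - 2*log(t + 4) - 5*log(t + 5) + 3*sin(4*t)/2.


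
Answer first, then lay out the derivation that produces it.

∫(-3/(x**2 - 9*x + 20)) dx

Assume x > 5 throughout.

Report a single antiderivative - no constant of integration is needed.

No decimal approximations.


The answer is -3*log(x - 5) + 3*log(x - 4).
Step 1. Decompose ∫(-3/(x**2 - 9*x + 20)) dx by partial fractions, -3/(x**2 - 9*x + 20) = 3/(x - 4) - 3/(x - 5): now ∫(-3/(x - 5)) dx + ∫(3/(x - 4)) dx.
Step 2. Evaluate the standard form [assuming x > 5]: now -3*log(x - 5) + ∫(3/(x - 4)) dx.
Step 3. Evaluate the standard form [assuming x > 4]: now -3*log(x - 5) + 3*log(x - 4).
Answer: -3*log(x - 5) + 3*log(x - 4).


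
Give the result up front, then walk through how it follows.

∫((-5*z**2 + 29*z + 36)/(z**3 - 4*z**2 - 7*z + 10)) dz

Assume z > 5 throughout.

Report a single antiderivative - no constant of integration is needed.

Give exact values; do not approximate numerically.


The answer is 2*log(z - 5) - 5*log(z - 1) - 2*log(z + 2).
Step 1. Decompose ∫((-5*z**2 + 29*z + 36)/(z**3 - 4*z**2 - 7*z + 10)) dz by partial fractions, (-5*z**2 + 29*z + 36)/(z**3 - 4*z**2 - 7*z + 10) = -2/(z + 2) - 5/(z - 1) + 2/(z - 5): now ∫(2/(z - 5)) dz + ∫(-5/(z - 1)) dz + ∫(-2/(z + 2)) dz.
Step 2. Evaluate the standard form [assuming z > 1]: now -5*log(z - 1) + ∫(2/(z - 5)) dz + ∫(-2/(z + 2)) dz.
Step 3. Evaluate the standard form [assuming z > -2]: now -5*log(z - 1) - 2*log(z + 2) + ∫(2/(z - 5)) dz.
Step 4. Evaluate the standard form [assuming z > 5]: now 2*log(z - 5) - 5*log(z - 1) - 2*log(z + 2).
Answer: 2*log(z - 5) - 5*log(z - 1) - 2*log(z + 2).


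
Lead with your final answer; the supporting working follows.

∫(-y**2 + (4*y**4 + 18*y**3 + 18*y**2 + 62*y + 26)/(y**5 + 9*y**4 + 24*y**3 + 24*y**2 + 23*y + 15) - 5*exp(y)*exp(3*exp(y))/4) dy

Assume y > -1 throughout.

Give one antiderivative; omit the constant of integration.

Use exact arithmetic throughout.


The answer is -y**3/3 - 5*exp(3*exp(y))/12 - 2*log(y + 1) + 4*log(y + 3) + 2*log(y + 5) + 2*atan(y).
Step 1. Rewrite: now ∫(-y**2) dy + ∫((4*y**4 + 18*y**3 + 18*y**2 + 62*y + 26)/(y**5 + 9*y**4 + 24*y**3 + 24*y**2 + 23*y + 15)) dy + ∫(-5*exp(y)*exp(3*exp(y))/4) dy.
Step 2. Evaluate the standard form: now -y**3/3 + ∫((4*y**4 + 18*y**3 + 18*y**2 + 62*y + 26)/(y**5 + 9*y**4 + 24*y**3 + 24*y**2 + 23*y + 15)) dy + ∫(-5*exp(y)*exp(3*exp(y))/4) dy.
Step 3. Substitute u = exp(y), turning ∫(-5*exp(y)*exp(3*exp(y))/4) dy into ∫(-5*exp(3*u)/4) du: now -y**3/3 + ∫((4*y**4 + 18*y**3 + 18*y**2 + 62*y + 26)/(y**5 + 9*y**4 + 24*y**3 + 24*y**2 + 23*y + 15)) dy + ∫(-5*exp(3*u)/4) du.
Step 4. Evaluate the standard form: now -y**3/3 - 5*exp(3*u)/12 + ∫((4*y**4 + 18*y**3 + 18*y**2 + 62*y + 26)/(y**5 + 9*y**4 + 24*y**3 + 24*y**2 + 23*y + 15)) dy.
Step 5. Substitute back u = exp(y): now -y**3/3 - 5*exp(3*exp(y))/12 + ∫((4*y**4 + 18*y**3 + 18*y**2 + 62*y + 26)/(y**5 + 9*y**4 + 24*y**3 + 24*y**2 + 23*y + 15)) dy.
Step 6. Decompose ∫((4*y**4 + 18*y**3 + 18*y**2 + 62*y + 26)/(y**5 + 9*y**4 + 24*y**3 + 24*y**2 + 23*y + 15)) dy by partial fractions, (4*y**4 + 18*y**3 + 18*y**2 + 62*y + 26)/(y**5 + 9*y**4 + 24*y**3 + 24*y**2 + 23*y + 15) = 2/(y**2 + 1) + 2/(y + 5) + 4/(y + 3) - 2/(y + 1): now -y**3/3 - 5*exp(3*exp(y))/12 + ∫(-2/(y + 1)) dy + ∫(4/(y + 3)) dy + ∫(2/(y + 5)) dy + ∫(2/(y**2 + 1)) dy.
Step 7. Evaluate the standard form [assuming y > -5]: now -y**3/3 - 5*exp(3*exp(y))/12 + 2*log(y + 5) + ∫(-2/(y + 1)) dy + ∫(4/(y + 3)) dy + ∫(2/(y**2 + 1)) dy.
Step 8. Evaluate the standard form [assuming y > -1]: now -y**3/3 - 5*exp(3*exp(y))/12 - 2*log(y + 1) + 2*log(y + 5) + ∫(4/(y + 3)) dy + ∫(2/(y**2 + 1)) dy.
Step 9. Evaluate the standard form [assuming y > -3]: now -y**3/3 - 5*exp(3*exp(y))/12 - 2*log(y + 1) + 4*log(y + 3) + 2*log(y + 5) + ∫(2/(y**2 + 1)) dy.
Step 10. Evaluate the standard form: now -y**3/3 - 5*exp(3*exp(y))/12 - 2*log(y + 1) + 4*log(y + 3) + 2*log(y + 5) + 2*atan(y).
Answer: -y**3/3 - 5*exp(3*exp(y))/12 - 2*log(y + 1) + 4*log(y + 3) + 2*log(y + 5) + 2*atan(y).


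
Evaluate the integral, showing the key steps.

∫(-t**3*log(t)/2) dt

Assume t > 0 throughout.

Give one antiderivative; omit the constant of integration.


Step 1. Integrate ∫(-t**3*log(t)/2) dt by parts with u = log(t), dv = (-t**3/2) dt, so v = -t**4/8 [assuming t > 0]: now -t**4*log(t)/8 + ∫(t**3/8) dt.
Step 2. Evaluate the standard form: now -t**4*log(t)/8 + t**4/32.
Answer: -t**4*log(t)/8 + t**4/32.


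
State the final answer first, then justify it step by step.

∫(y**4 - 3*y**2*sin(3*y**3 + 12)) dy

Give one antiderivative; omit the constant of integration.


The answer is y**5/5 + cos(3*y**3 + 12)/3.
Step 1. Rewrite: now ∫(y**4) dy + ∫(-3*y**2*sin(3*y**3 + 12)) dy.
Step 2. Evaluate the standard form: now y**5/5 + ∫(-3*y**2*sin(3*y**3 + 12)) dy.
Step 3. Substitute u = y**3 + 4, turning ∫(-3*y**2*sin(3*y**3 + 12)) dy into ∫(-sin(3*u)) du: now y**5/5 + ∫(-sin(3*u)) du.
Step 4. Evaluate the standard form: now y**5/5 + cos(3*u)/3.
Step 5. Substitute back u = y**3 + 4: now y**5/5 + cos(3*y**3 + 12)/3.
Answer: y**5/5 + cos(3*y**3 + 12)/3.


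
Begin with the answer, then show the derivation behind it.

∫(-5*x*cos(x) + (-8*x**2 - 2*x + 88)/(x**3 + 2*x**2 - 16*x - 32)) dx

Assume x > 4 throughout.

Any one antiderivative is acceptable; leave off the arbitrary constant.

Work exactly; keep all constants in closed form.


The answer is -5*x*sin(x) - log(x - 4) - 5*log(x + 2) - 2*log(x + 4) - 5*cos(x).
Step 1. Rewrite: now ∫(-5*x*cos(x)) dx + ∫((-8*x**2 - 2*x + 88)/(x**3 + 2*x**2 - 16*x - 32)) dx.
Step 2. Integrate ∫(-5*x*cos(x)) dx by parts with u = x, dv = (-5*cos(x)) dx, so v = -5*sin(x): now -5*x*sin(x) + ∫((-8*x**2 - 2*x + 88)/(x**3 + 2*x**2 - 16*x - 32)) dx + ∫(5*sin(x)) dx.
Step 3. Evaluate the standard form: now -5*x*sin(x) - 5*cos(x) + ∫((-8*x**2 - 2*x + 88)/(x**3 + 2*x**2 - 16*x - 32)) dx.
Step 4. Decompose ∫((-8*x**2 - 2*x + 88)/(x**3 + 2*x**2 - 16*x - 32)) dx by partial fractions, (-8*x**2 - 2*x + 88)/(x**3 + 2*x**2 - 16*x - 32) = -2/(x + 4) - 5/(x + 2) - 1/(x - 4): now -5*x*sin(x) - 5*cos(x) + ∫(-1/(x - 4)) dx + ∫(-5/(x + 2)) dx + ∫(-2/(x + 4)) dx.
Step 5. Evaluate the standard form [assuming x > -2]: now -5*x*sin(x) - 5*log(x + 2) - 5*cos(x) + ∫(-1/(x - 4)) dx + ∫(-2/(x + 4)) dx.
Step 6. Evaluate the standard form [assuming x > -4]: now -5*x*sin(x) - 5*log(x + 2) - 2*log(x + 4) - 5*cos(x) + ∫(-1/(x - 4)) dx.
Step 7. Evaluate the standard form [assuming x > 4]: now -5*x*sin(x) - log(x - 4) - 5*log(x + 2) - 2*log(x + 4) - 5*cos(x).
Answer: -5*x*sin(x) - log(x - 4) - 5*log(x + 2) - 2*log(x + 4) - 5*cos(x).


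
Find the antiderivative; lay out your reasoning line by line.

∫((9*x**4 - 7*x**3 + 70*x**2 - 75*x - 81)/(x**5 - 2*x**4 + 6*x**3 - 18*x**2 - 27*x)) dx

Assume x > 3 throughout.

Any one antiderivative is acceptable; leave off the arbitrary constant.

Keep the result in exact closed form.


Step 1. Decompose ∫((9*x**4 - 7*x**3 + 70*x**2 - 75*x - 81)/(x**5 - 2*x**4 + 6*x**3 - 18*x**2 - 27*x)) dx by partial fractions, (9*x**4 - 7*x**3 + 70*x**2 - 75*x - 81)/(x**5 - 2*x**4 + 6*x**3 - 18*x**2 - 27*x) = 1/(x**2 + 9) + 2/(x + 1) + 4/(x - 3) + 3/x: now ∫(3/x) dx + ∫(4/(x - 3)) dx + ∫(2/(x + 1)) dx + ∫(1/(x**2 + 9)) dx.
Step 2. Evaluate the standard form [assuming x > -1]: now 2*log(x + 1) + ∫(3/x) dx + ∫(4/(x - 3)) dx + ∫(1/(x**2 + 9)) dx.
Step 3. Evaluate the standard form [assuming x > 3]: now 4*log(x - 3) + 2*log(x + 1) + ∫(3/x) dx + ∫(1/(x**2 + 9)) dx.
Step 4. Evaluate the standard form [assuming x > 0]: now 3*log(x) + 4*log(x - 3) + 2*log(x + 1) + ∫(1/(x**2 + 9)) dx.
Step 5. Evaluate the standard form: now 3*log(x) + 4*log(x - 3) + 2*log(x + 1) + atan(x/3)/3.
Answer: 3*log(x) + 4*log(x - 3) + 2*log(x + 1) + atan(x/3)/3.


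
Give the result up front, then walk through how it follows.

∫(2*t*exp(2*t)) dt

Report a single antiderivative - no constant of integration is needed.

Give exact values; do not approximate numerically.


The answer is t*exp(2*t) - exp(2*t)/2.
Step 1. Integrate ∫(2*t*exp(2*t)) dt by parts with u = t, dv = (2*exp(2*t)) dt, so v = exp(2*t): now t*exp(2*t) + ∫(-exp(2*t)) dt.
Step 2. Evaluate the standard form: now t*exp(2*t) - exp(2*t)/2.
Answer: t*exp(2*t) - exp(2*t)/2.


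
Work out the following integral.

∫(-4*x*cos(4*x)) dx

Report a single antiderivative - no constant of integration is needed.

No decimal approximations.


Answer: -x*sin(4*x) - cos(4*x)/4.


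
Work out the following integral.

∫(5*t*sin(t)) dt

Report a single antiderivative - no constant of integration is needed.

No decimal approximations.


Answer: -5*t*cos(t) + 5*sin(t).


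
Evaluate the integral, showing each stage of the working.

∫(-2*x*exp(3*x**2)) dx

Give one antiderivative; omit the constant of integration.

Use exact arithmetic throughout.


Step 1. Substitute u = x**2, turning ∫(-2*x*exp(3*x**2)) dx into ∫(-exp(3*u)) du: now ∫(-exp(3*u)) du.
Step 2. Evaluate the standard form: now -exp(3*u)/3.
Step 3. Substitute back u = x**2: now -exp(3*x**2)/3.
Answer: -exp(3*x**2)/3.


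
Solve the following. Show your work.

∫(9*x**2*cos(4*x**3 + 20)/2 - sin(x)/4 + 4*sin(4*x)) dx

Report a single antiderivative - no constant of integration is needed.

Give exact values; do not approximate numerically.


Step 1. Rewrite: now ∫(9*x**2*cos(4*x**3 + 20)/2) dx + ∫(-sin(x)/4) dx + ∫(4*sin(4*x)) dx.
Step 2. Evaluate the standard form: now cos(x)/4 + ∫(9*x**2*cos(4*x**3 + 20)/2) dx + ∫(4*sin(4*x)) dx.
Step 3. Substitute u = x**3 + 5, turning ∫(9*x**2*cos(4*x**3 + 20)/2) dx into ∫(3*cos(4*u)/2) du: now cos(x)/4 + ∫(4*sin(4*x)) dx + ∫(3*cos(4*u)/2) du.
Step 4. Evaluate the standard form: now 3*sin(4*u)/8 + cos(x)/4 + ∫(4*sin(4*x)) dx.
Step 5. Substitute back u = x**3 + 5: now 3*sin(4*x**3 + 20)/8 + cos(x)/4 + ∫(4*sin(4*x)) dx.
Step 6. Evaluate the standard form: now 3*sin(4*x**3 + 20)/8 + cos(x)/4 - cos(4*x).
Answer: 3*sin(4*x**3 + 20)/8 + cos(x)/4 - cos(4*x).


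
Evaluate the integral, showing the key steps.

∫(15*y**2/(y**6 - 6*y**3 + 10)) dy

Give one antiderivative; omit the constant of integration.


Step 1. Substitute u = y**3 - 3, turning ∫(15*y**2/(y**6 - 6*y**3 + 10)) dy into ∫(5/(u**2 + 1)) du: now ∫(5/(u**2 + 1)) du.
Step 2. Evaluate the standard form: now 5*atan(u).
Step 3. Substitute back u = y**3 - 3: now 5*atan(y**3 - 3).
Answer: 5*atan(y**3 - 3).


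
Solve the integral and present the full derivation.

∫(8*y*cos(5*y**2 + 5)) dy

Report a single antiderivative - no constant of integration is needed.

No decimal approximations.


Step 1. Substitute u = y**2 + 1, turning ∫(8*y*cos(5*y**2 + 5)) dy into ∫(4*cos(5*u)) du: now ∫(4*cos(5*u)) du.
Step 2. Evaluate the standard form: now 4*sin(5*u)/5.
Step 3. Substitute back u = y**2 + 1: now 4*sin(5*y**2 + 5)/5.
Answer: 4*sin(5*y**2 + 5)/5.


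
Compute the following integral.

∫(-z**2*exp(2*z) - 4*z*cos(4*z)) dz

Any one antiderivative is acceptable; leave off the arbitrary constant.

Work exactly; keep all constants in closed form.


Answer: -z**2*exp(2*z)/2 + z*exp(2*z)/2 - z*sin(4*z) - exp(2*z)/4 - cos(4*z)/4.
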